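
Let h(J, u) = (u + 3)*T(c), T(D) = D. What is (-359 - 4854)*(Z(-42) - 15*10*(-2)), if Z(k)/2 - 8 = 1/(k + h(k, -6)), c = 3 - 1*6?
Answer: -54350738/33 ≈ -1.6470e+6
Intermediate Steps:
c = -3 (c = 3 - 6 = -3)
h(J, u) = -9 - 3*u (h(J, u) = (u + 3)*(-3) = (3 + u)*(-3) = -9 - 3*u)
Z(k) = 16 + 2/(9 + k) (Z(k) = 16 + 2/(k + (-9 - 3*(-6))) = 16 + 2/(k + (-9 + 18)) = 16 + 2/(k + 9) = 16 + 2/(9 + k))
(-359 - 4854)*(Z(-42) - 15*10*(-2)) = (-359 - 4854)*(2*(73 + 8*(-42))/(9 - 42) - 15*10*(-2)) = -5213*(2*(73 - 336)/(-33) - 150*(-2)) = -5213*(2*(-1/33)*(-263) + 300) = -5213*(526/33 + 300) = -5213*10426/33 = -54350738/33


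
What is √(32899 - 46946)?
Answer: I*√14047 ≈ 118.52*I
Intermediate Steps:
√(32899 - 46946) = √(-14047) = I*√14047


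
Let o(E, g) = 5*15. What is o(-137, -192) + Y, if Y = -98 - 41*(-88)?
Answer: 3585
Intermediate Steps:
Y = 3510 (Y = -98 + 3608 = 3510)
o(E, g) = 75
o(-137, -192) + Y = 75 + 3510 = 3585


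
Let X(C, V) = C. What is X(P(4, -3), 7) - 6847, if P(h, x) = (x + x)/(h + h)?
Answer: -27391/4 ≈ -6847.8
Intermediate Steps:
P(h, x) = x/h (P(h, x) = (2*x)/((2*h)) = (2*x)*(1/(2*h)) = x/h)
X(P(4, -3), 7) - 6847 = -3/4 - 6847 = -27391/4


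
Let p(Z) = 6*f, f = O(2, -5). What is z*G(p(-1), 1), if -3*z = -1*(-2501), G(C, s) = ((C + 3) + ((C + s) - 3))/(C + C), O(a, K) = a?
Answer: -62525/72 ≈ -868.40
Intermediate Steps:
f = 2
p(Z) = 12 (p(Z) = 6*2 = 12)
G(C, s) = (s + 2*C)/(2*C) (G(C, s) = ((3 + C) + (-3 + C + s))/((2*C)) = (s + 2*C)*(1/(2*C)) = (s + 2*C)/(2*C))
z = -2501/3 (z = -(-1)*(-2501)/3 = -⅓*2501 = -2501/3 ≈ -833.67)
z*G(p(-1), 1) = -2501*(12 + (½)*1)/(3*12) = -2501*(12 + ½)/36 = -2501*25/(36*2) = -2501/3*25/24 = -62525/72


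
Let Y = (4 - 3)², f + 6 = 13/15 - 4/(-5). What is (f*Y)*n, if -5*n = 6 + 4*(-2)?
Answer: -26/15 ≈ -1.7333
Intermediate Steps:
f = -13/3 (f = -6 + (13/15 - 4/(-5)) = -6 + (13*(1/15) - 4*(-⅕)) = -6 + (13/15 + ⅘) = -6 + 5/3 = -13/3 ≈ -4.3333)
Y = 1 (Y = 1² = 1)
n = ⅖ (n = -(6 + 4*(-2))/5 = -(6 - 8)/5 = -⅕*(-2) = ⅖ ≈ 0.40000)
(f*Y)*n = -13/3*1*(⅖) = -13/3*⅖ = -26/15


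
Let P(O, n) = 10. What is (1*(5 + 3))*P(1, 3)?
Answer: 80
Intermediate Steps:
(1*(5 + 3))*P(1, 3) = (1*(5 + 3))*10 = (1*8)*10 = 8*10 = 80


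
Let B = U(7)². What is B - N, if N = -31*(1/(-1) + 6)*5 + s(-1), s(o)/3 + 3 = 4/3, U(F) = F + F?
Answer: 976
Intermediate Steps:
U(F) = 2*F
B = 196 (B = (2*7)² = 14² = 196)
s(o) = -5 (s(o) = -9 + 3*(4/3) = -9 + 4 = -5)
N = -780 (N = -31*(1/(-1) + 6)*5 - 5 = -31*(-1 + 6)*5 - 5 = -155*5 - 5 = -31*25 - 5 = -775 - 5 = -780)
B - N = 196 - 1*(-780) = 196 + 780 = 976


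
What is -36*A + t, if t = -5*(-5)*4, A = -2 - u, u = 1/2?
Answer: 190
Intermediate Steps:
u = ½ (u = 1*(½) = ½ ≈ 0.50000)
A = -5/2 (A = -2 - 1*½ = -2 - ½ = -5/2 ≈ -2.5000)
t = 100 (t = 25*4 = 100)
-36*A + t = -36*(-5)/2 + 100 = -6*(-15) + 100 = 90 + 100 = 190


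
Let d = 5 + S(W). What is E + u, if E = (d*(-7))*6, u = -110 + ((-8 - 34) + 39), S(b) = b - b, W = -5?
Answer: -323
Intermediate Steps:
S(b) = 0
u = -113 (u = -110 + (-42 + 39) = -110 - 3 = -113)
d = 5 (d = 5 + 0 = 5)
E = -210 (E = (5*(-7))*6 = -35*6 = -210)
E + u = -210 - 113 = -323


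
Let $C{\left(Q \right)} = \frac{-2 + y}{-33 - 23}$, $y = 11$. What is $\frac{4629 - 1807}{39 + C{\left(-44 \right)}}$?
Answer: $\frac{158032}{2175} \approx 72.658$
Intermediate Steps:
$C{\left(Q \right)} = - \frac{9}{56}$ ($C{\left(Q \right)} = \frac{-2 + 11}{-33 - 23} = \frac{9}{-56} = 9 \left(- \frac{1}{56}\right) = - \frac{9}{56}$)
$\frac{4629 - 1807}{39 + C{\left(-44 \right)}} = \frac{4629 - 1807}{39 - \frac{9}{56}} = \frac{2822}{\frac{2175}{56}} = 2822 \cdot \frac{56}{2175} = \frac{158032}{2175}$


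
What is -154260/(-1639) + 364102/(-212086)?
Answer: 16059811591/173804477 ≈ 92.402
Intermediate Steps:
-154260/(-1639) + 364102/(-212086) = -154260*(-1/1639) + 364102*(-1/212086) = 154260/1639 - 182051/106043 = 16059811591/173804477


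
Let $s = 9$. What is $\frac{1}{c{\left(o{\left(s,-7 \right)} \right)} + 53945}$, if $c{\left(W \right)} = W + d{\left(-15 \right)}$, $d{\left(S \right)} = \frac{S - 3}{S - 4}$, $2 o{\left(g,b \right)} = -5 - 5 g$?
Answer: $\frac{19}{1024498} \approx 1.8546 \cdot 10^{-5}$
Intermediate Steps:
$o{\left(g,b \right)} = - \frac{5}{2} - \frac{5 g}{2}$ ($o{\left(g,b \right)} = \frac{-5 - 5 g}{2} = - \frac{5}{2} - \frac{5 g}{2}$)
$d{\left(S \right)} = \frac{-3 + S}{-4 + S}$
$c{\left(W \right)} = \frac{18}{19} + W$ ($c{\left(W \right)} = W + \frac{-3 - 15}{-4 - 15} = W + \frac{1}{-19} \left(-18\right) = W - - \frac{18}{19} = W + \frac{18}{19} = \frac{18}{19} + W$)
$\frac{1}{c{\left(o{\left(s,-7 \right)} \right)} + 53945} = \frac{1}{\left(\frac{18}{19} - 25\right) + 53945} = \frac{1}{- \frac{457}{19} + 53945} = \frac{1}{\frac{1024498}{19}} = \frac{19}{1024498}$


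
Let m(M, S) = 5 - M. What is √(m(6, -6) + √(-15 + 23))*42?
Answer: 42*√(-1 + 2*√2) ≈ 56.792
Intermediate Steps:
√(m(6, -6) + √(-15 + 23))*42 = √((5 - 1*6) + √(-15 + 23))*42 = √((5 - 6) + √8)*42 = √(-1 + 2*√2)*42 = 42*√(-1 + 2*√2)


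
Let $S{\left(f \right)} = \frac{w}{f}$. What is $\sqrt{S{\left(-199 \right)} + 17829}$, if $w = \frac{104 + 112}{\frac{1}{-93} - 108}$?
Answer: $\frac{3 \sqrt{161545429489165}}{285565} \approx 133.53$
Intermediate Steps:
$w = - \frac{20088}{10045}$ ($w = \frac{216}{- \frac{1}{93} - 108} = \frac{216}{- \frac{10045}{93}} = 216 \left(- \frac{93}{10045}\right) = - \frac{20088}{10045} \approx -1.9998$)
$S{\left(f \right)} = - \frac{20088}{10045 f}$
$\sqrt{S{\left(-199 \right)} + 17829} = \sqrt{- \frac{20088}{10045 \left(-199\right)} + 17829} = \sqrt{\left(- \frac{20088}{10045}\right) \left(- \frac{1}{199}\right) + 17829} = \sqrt{\frac{20088}{1998955} + 17829} = \sqrt{\frac{35639388783}{1998955}} = \frac{3 \sqrt{161545429489165}}{285565}$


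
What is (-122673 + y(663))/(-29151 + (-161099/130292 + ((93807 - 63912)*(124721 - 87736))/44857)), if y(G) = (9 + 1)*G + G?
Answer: 674339361192720/26320976848787 ≈ 25.620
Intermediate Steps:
y(G) = 11*G (y(G) = 10*G + G = 11*G)
(-122673 + y(663))/(-29151 + (-161099/130292 + ((93807 - 63912)*(124721 - 87736))/44857)) = (-122673 + 11*663)/(-29151 + (-161099/130292 + ((93807 - 63912)*(124721 - 87736))/44857)) = (-122673 + 7293)/(-29151 + (-161099*1/130292 + (29895*36985)*(1/44857))) = -115380/(-29151 + (-161099/130292 + 1105666575*(1/44857))) = -115380/(-29151 + (-161099/130292 + 1105666575/44857)) = -115380/(-29151 + 144052282972057/5844508244) = -115380/(-26320976848787/5844508244) = -115380*(-5844508244/26320976848787) = 674339361192720/26320976848787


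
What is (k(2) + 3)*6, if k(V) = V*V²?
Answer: 66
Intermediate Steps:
k(V) = V³
(k(2) + 3)*6 = (2³ + 3)*6 = (8 + 3)*6 = 11*6 = 66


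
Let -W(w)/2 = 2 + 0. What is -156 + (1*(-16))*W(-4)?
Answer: -92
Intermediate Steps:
W(w) = -4 (W(w) = -2*(2 + 0) = -2*2 = -4)
-156 + (1*(-16))*W(-4) = -156 + (1*(-16))*(-4) = -156 - 16*(-4) = -156 + 64 = -92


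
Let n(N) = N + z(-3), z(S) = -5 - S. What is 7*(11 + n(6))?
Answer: 105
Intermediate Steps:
n(N) = -2 + N (n(N) = N + (-5 - 1*(-3)) = N + (-5 + 3) = N - 2 = -2 + N)
7*(11 + n(6)) = 7*(11 + (-2 + 6)) = 7*(11 + 4) = 7*15 = 105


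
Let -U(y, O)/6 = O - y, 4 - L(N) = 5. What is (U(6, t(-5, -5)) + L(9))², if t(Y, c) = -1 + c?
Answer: 5041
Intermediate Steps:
L(N) = -1 (L(N) = 4 - 1*5 = 4 - 5 = -1)
U(y, O) = -6*O + 6*y (U(y, O) = -6*(O - y) = -6*O + 6*y)
(U(6, t(-5, -5)) + L(9))² = ((-6*(-1 - 5) + 6*6) - 1)² = ((-6*(-6) + 36) - 1)² = ((36 + 36) - 1)² = (72 - 1)² = 71² = 5041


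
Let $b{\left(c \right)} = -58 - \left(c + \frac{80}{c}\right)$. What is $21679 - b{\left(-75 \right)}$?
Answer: $\frac{324914}{15} \approx 21661.0$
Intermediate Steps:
$b{\left(c \right)} = -58 - c - \frac{80}{c}$ ($b{\left(c \right)} = -58 - \left(c + \frac{80}{c}\right) = -58 - c - \frac{80}{c}$)
$21679 - b{\left(-75 \right)} = 21679 - \left(-58 - -75 - \frac{80}{-75}\right) = 21679 - \left(-58 + 75 - - \frac{16}{15}\right) = 21679 - \left(-58 + 75 + \frac{16}{15}\right) = 21679 - \frac{271}{15} = \frac{324914}{15}$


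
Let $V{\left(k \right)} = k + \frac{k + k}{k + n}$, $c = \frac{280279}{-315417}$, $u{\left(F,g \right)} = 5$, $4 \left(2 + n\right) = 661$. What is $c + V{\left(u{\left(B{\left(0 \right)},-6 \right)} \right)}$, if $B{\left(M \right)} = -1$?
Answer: $\frac{885367118}{212275641} \approx 4.1708$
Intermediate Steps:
$n = \frac{653}{4}$ ($n = -2 + \frac{1}{4} \cdot 661 = -2 + \frac{661}{4} = \frac{653}{4} \approx 163.25$)
$c = - \frac{280279}{315417}$ ($c = 280279 \left(- \frac{1}{315417}\right) = - \frac{280279}{315417} \approx -0.8886$)
$V{\left(k \right)} = k + \frac{2 k}{\frac{653}{4} + k}$ ($V{\left(k \right)} = k + \frac{k + k}{k + \frac{653}{4}} = k + \frac{2 k}{\frac{653}{4} + k}$)
$c + V{\left(u{\left(B{\left(0 \right)},-6 \right)} \right)} = - \frac{280279}{315417} + \frac{5 \left(661 + 4 \cdot 5\right)}{653 + 4 \cdot 5} = - \frac{280279}{315417} + \frac{5 \left(661 + 20\right)}{653 + 20} = - \frac{280279}{315417} + 5 \cdot \frac{1}{673} \cdot 681 = - \frac{280279}{315417} + \frac{3405}{673} = \frac{885367118}{212275641}$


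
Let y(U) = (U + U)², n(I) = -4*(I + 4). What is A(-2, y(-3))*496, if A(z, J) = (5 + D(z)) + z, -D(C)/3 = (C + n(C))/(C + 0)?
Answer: -5952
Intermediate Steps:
n(I) = -16 - 4*I (n(I) = -4*(4 + I) = -16 - 4*I)
y(U) = 4*U² (y(U) = (2*U)² = 4*U²)
D(C) = -3*(-16 - 3*C)/C (D(C) = -3*(C + (-16 - 4*C))/(C + 0) = -3*(-16 - 3*C)/C)
A(z, J) = 14 + z + 48/z (A(z, J) = (5 + (9 + 48/z)) + z = (14 + 48/z) + z = 14 + z + 48/z)
A(-2, y(-3))*496 = (14 - 2 + 48/(-2))*496 = (14 - 2 + 48*(-½))*496 = (14 - 2 - 24)*496 = -12*496 = -5952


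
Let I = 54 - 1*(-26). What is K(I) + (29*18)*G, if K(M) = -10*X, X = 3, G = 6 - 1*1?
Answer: 2580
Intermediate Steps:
G = 5 (G = 6 - 1 = 5)
I = 80 (I = 54 + 26 = 80)
K(M) = -30 (K(M) = -10*3 = -30)
K(I) + (29*18)*G = -30 + (29*18)*5 = -30 + 522*5 = -30 + 2610 = 2580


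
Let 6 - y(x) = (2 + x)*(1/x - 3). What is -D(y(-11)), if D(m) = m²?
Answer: -57600/121 ≈ -476.03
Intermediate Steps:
y(x) = 6 - (-3 + 1/x)*(2 + x) (y(x) = 6 - (2 + x)*(1/x - 3) = 6 - (2 + x)*(-3 + 1/x) = 6 - (-3 + 1/x)*(2 + x))
-D(y(-11)) = -(11 - 2/(-11) + 3*(-11))² = -(11 - 2*(-1/11) - 33)² = -(11 + 2/11 - 33)² = -(-240/11)² = -1*57600/121 = -57600/121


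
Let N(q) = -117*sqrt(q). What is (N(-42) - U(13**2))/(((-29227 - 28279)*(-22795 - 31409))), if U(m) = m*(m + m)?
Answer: -28561/1558527612 - 39*I*sqrt(42)/1039018408 ≈ -1.8326e-5 - 2.4326e-7*I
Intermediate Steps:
U(m) = 2*m**2 (U(m) = m*(2*m) = 2*m**2)
(N(-42) - U(13**2))/(((-29227 - 28279)*(-22795 - 31409))) = (-117*I*sqrt(42) - 2*(13**2)**2)/(((-29227 - 28279)*(-22795 - 31409))) = (-117*I*sqrt(42) - 2*169**2)/((-57506*(-54204))) = (-117*I*sqrt(42) - 2*28561)/3117055224 = (-117*I*sqrt(42) - 1*57122)*(1/3117055224) = (-117*I*sqrt(42) - 57122)*(1/3117055224) = (-57122 - 117*I*sqrt(42))*(1/3117055224) = -28561/1558527612 - 39*I*sqrt(42)/1039018408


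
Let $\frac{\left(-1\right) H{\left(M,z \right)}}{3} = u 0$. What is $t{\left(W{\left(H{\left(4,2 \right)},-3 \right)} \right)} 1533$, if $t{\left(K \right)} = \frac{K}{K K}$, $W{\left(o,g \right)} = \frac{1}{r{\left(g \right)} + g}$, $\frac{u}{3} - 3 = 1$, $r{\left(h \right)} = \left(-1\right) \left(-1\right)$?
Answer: $-3066$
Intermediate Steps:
$r{\left(h \right)} = 1$
$u = 12$ ($u = 9 + 3 \cdot 1 = 9 + 3 = 12$)
$H{\left(M,z \right)} = 0$ ($H{\left(M,z \right)} = - 3 \cdot 12 \cdot 0 = \left(-3\right) 0 = 0$)
$W{\left(o,g \right)} = \frac{1}{1 + g}$
$t{\left(K \right)} = \frac{1}{K}$ ($t{\left(K \right)} = \frac{K}{K^{2}} = \frac{1}{K}$)
$t{\left(W{\left(H{\left(4,2 \right)},-3 \right)} \right)} 1533 = \frac{1}{\frac{1}{1 - 3}} \cdot 1533 = \frac{1}{\frac{1}{-2}} \cdot 1533 = \frac{1}{- \frac{1}{2}} \cdot 1533 = \left(-2\right) 1533 = -3066$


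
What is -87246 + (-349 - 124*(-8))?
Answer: -86603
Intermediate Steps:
-87246 + (-349 - 124*(-8)) = -87246 + (-349 + 992) = -87246 + 643 = -86603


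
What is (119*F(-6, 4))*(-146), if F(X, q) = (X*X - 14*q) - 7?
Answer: 469098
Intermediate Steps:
F(X, q) = -7 + X² - 14*q (F(X, q) = (X² - 14*q) - 7 = -7 + X² - 14*q)
(119*F(-6, 4))*(-146) = (119*(-7 + (-6)² - 14*4))*(-146) = (119*(-7 + 36 - 56))*(-146) = (119*(-27))*(-146) = -3213*(-146) = 469098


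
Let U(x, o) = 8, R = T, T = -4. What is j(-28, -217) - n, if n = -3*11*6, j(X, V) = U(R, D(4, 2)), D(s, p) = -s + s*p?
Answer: 206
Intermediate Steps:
R = -4
D(s, p) = -s + p*s
j(X, V) = 8
n = -198 (n = -33*6 = -198)
j(-28, -217) - n = 8 - 1*(-198) = 8 + 198 = 206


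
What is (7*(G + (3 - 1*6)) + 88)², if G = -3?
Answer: 2116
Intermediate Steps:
(7*(G + (3 - 1*6)) + 88)² = (7*(-3 + (3 - 1*6)) + 88)² = (7*(-3 + (3 - 6)) + 88)² = (7*(-3 - 3) + 88)² = (7*(-6) + 88)² = (-42 + 88)² = 46² = 2116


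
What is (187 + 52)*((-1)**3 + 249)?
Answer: 59272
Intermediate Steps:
(187 + 52)*((-1)**3 + 249) = 239*(-1 + 249) = 239*248 = 59272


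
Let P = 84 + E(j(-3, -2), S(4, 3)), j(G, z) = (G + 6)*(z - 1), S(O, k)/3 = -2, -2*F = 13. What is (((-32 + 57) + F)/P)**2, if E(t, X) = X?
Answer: 1369/24336 ≈ 0.056254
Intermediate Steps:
F = -13/2 (F = -1/2*13 = -13/2 ≈ -6.5000)
S(O, k) = -6 (S(O, k) = 3*(-2) = -6)
j(G, z) = (-1 + z)*(6 + G) (j(G, z) = (6 + G)*(-1 + z) = (-1 + z)*(6 + G))
P = 78 (P = 84 - 6 = 78)
(((-32 + 57) + F)/P)**2 = (((-32 + 57) - 13/2)/78)**2 = ((25 - 13/2)*(1/78))**2 = ((37/2)*(1/78))**2 = (37/156)**2 = 1369/24336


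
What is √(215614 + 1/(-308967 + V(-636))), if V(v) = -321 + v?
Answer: √575287414261015/51654 ≈ 464.34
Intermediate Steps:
√(215614 + 1/(-308967 + V(-636))) = √(215614 + 1/(-308967 + (-321 - 636))) = √(215614 + 1/(-308967 - 957)) = √(215614 + 1/(-309924)) = √(215614 - 1/309924) = √(66823953335/309924) = √575287414261015/51654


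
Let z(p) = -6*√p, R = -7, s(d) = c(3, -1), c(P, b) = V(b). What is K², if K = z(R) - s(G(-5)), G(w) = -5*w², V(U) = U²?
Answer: -251 + 12*I*√7 ≈ -251.0 + 31.749*I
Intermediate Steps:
c(P, b) = b²
s(d) = 1 (s(d) = (-1)² = 1)
K = -1 - 6*I*√7 (K = -6*I*√7 - 1*1 = -6*I*√7 - 1 = -1 - 6*I*√7 ≈ -1.0 - 15.875*I)
K² = (-1 - 6*I*√7)²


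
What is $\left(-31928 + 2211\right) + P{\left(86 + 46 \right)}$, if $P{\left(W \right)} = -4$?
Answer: $-29721$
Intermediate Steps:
$\left(-31928 + 2211\right) + P{\left(86 + 46 \right)} = \left(-31928 + 2211\right) - 4 = -29717 - 4 = -29721$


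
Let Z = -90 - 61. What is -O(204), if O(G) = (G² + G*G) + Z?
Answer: -83081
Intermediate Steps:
Z = -151
O(G) = -151 + 2*G² (O(G) = (G² + G*G) - 151 = (G² + G²) - 151 = 2*G² - 151 = -151 + 2*G²)
-O(204) = -(-151 + 2*204²) = -(-151 + 2*41616) = -(-151 + 83232) = -1*83081 = -83081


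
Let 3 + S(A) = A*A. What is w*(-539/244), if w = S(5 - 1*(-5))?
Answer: -52283/244 ≈ -214.27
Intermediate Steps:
S(A) = -3 + A² (S(A) = -3 + A*A = -3 + A²)
w = 97 (w = -3 + (5 - 1*(-5))² = -3 + (5 + 5)² = -3 + 10² = -3 + 100 = 97)
w*(-539/244) = 97*(-539/244) = -52283/244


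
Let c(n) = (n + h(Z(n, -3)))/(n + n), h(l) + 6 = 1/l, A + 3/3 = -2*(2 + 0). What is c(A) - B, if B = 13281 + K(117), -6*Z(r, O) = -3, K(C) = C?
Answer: -133971/10 ≈ -13397.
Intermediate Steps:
A = -5 (A = -1 - 2*(2 + 0) = -1 - 2*2 = -1 - 4 = -5)
Z(r, O) = ½ (Z(r, O) = -⅙*(-3) = ½)
h(l) = -6 + 1/l
c(n) = (-4 + n)/(2*n) (c(n) = (n + (-6 + 1/(½)))/(n + n) = (n + (-6 + 2))/((2*n)) = (n - 4)*(1/(2*n)) = (-4 + n)*(1/(2*n)) = (-4 + n)/(2*n))
B = 13398 (B = 13281 + 117 = 13398)
c(A) - B = (½)*(-4 - 5)/(-5) - 1*13398 = (½)*(-⅕)*(-9) - 13398 = 9/10 - 13398 = -133971/10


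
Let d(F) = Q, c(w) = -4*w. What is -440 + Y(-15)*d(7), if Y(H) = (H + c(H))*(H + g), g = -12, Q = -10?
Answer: 11710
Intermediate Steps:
d(F) = -10
Y(H) = -3*H*(-12 + H) (Y(H) = (H - 4*H)*(H - 12) = (-3*H)*(-12 + H) = -3*H*(-12 + H))
-440 + Y(-15)*d(7) = -440 + (3*(-15)*(12 - 1*(-15)))*(-10) = -440 + (3*(-15)*(12 + 15))*(-10) = -440 + (3*(-15)*27)*(-10) = -440 - 1215*(-10) = -440 + 12150 = 11710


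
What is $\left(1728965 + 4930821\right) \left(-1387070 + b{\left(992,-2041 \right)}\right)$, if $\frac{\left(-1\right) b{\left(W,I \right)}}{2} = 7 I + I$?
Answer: $-9020107395404$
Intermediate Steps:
$b{\left(W,I \right)} = - 16 I$ ($b{\left(W,I \right)} = - 2 \left(7 I + I\right) = - 2 \cdot 8 I = - 16 I$)
$\left(1728965 + 4930821\right) \left(-1387070 + b{\left(992,-2041 \right)}\right) = \left(1728965 + 4930821\right) \left(-1387070 - -32656\right) = 6659786 \left(-1387070 + 32656\right) = 6659786 \left(-1354414\right) = -9020107395404$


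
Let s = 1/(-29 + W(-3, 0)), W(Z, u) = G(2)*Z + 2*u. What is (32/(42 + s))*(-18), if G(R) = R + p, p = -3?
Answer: -14976/1091 ≈ -13.727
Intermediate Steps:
G(R) = -3 + R (G(R) = R - 3 = -3 + R)
W(Z, u) = -Z + 2*u (W(Z, u) = (-3 + 2)*Z + 2*u = -Z + 2*u)
s = -1/26 (s = 1/(-29 + (-1*(-3) + 2*0)) = 1/(-29 + (3 + 0)) = 1/(-29 + 3) = 1/(-26) = -1/26 ≈ -0.038462)
(32/(42 + s))*(-18) = (32/(42 - 1/26))*(-18) = (32/(1091/26))*(-18) = ((26/1091)*32)*(-18) = (832/1091)*(-18) = -14976/1091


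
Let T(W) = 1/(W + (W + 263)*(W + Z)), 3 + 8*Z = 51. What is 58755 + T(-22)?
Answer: 227851889/3878 ≈ 58755.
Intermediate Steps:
Z = 6 (Z = -3/8 + (⅛)*51 = -3/8 + 51/8 = 6)
T(W) = 1/(W + (6 + W)*(263 + W)) (T(W) = 1/(W + (W + 263)*(W + 6)) = 1/(W + (263 + W)*(6 + W)) = 1/(W + (6 + W)*(263 + W)))
58755 + T(-22) = 58755 + 1/(1578 + (-22)² + 270*(-22)) = 58755 + 1/(1578 + 484 - 5940) = 58755 + 1/(-3878) = 58755 - 1/3878 = 227851889/3878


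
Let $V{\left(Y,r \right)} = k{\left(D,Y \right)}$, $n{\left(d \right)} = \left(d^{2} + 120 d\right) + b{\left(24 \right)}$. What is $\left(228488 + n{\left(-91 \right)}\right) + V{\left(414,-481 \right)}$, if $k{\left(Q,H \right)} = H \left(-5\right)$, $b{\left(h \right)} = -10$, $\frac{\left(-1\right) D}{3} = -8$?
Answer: $223769$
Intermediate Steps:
$D = 24$ ($D = \left(-3\right) \left(-8\right) = 24$)
$k{\left(Q,H \right)} = - 5 H$
$n{\left(d \right)} = -10 + d^{2} + 120 d$ ($n{\left(d \right)} = \left(d^{2} + 120 d\right) - 10 = -10 + d^{2} + 120 d$)
$V{\left(Y,r \right)} = - 5 Y$
$\left(228488 + n{\left(-91 \right)}\right) + V{\left(414,-481 \right)} = \left(228488 + \left(-10 + \left(-91\right)^{2} + 120 \left(-91\right)\right)\right) - 2070 = \left(228488 - 2649\right) - 2070 = 225839 - 2070 = 223769$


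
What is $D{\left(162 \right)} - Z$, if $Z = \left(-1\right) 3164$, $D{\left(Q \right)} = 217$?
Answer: $3381$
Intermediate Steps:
$Z = -3164$
$D{\left(162 \right)} - Z = 217 - -3164 = 217 + 3164 = 3381$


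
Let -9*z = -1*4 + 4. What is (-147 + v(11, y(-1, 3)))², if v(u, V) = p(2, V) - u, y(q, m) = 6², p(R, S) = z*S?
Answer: 24964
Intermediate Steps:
z = 0 (z = -(-1*4 + 4)/9 = -(-4 + 4)/9 = -⅑*0 = 0)
p(R, S) = 0 (p(R, S) = 0*S = 0)
y(q, m) = 36
v(u, V) = -u (v(u, V) = 0 - u = -u)
(-147 + v(11, y(-1, 3)))² = (-147 - 1*11)² = (-147 - 11)² = (-158)² = 24964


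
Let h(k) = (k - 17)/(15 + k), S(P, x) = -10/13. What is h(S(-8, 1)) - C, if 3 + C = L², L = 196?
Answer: -7106636/185 ≈ -38414.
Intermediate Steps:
S(P, x) = -10/13 (S(P, x) = -10*1/13 = -10/13)
C = 38413 (C = -3 + 196² = -3 + 38416 = 38413)
h(k) = (-17 + k)/(15 + k)
h(S(-8, 1)) - C = (-17 - 10/13)/(15 - 10/13) - 1*38413 = -231/13/(185/13) - 38413 = (13/185)*(-231/13) - 38413 = -231/185 - 38413 = -7106636/185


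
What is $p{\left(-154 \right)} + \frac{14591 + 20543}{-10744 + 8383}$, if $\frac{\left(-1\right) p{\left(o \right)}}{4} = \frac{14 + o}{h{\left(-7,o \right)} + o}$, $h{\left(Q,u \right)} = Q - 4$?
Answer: $- \frac{158206}{8657} \approx -18.275$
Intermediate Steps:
$h{\left(Q,u \right)} = -4 + Q$
$p{\left(o \right)} = - \frac{4 \left(14 + o\right)}{-11 + o}$ ($p{\left(o \right)} = - 4 \frac{14 + o}{\left(-4 - 7\right) + o} = - 4 \frac{14 + o}{-11 + o} = - \frac{4 \left(14 + o\right)}{-11 + o}$)
$p{\left(-154 \right)} + \frac{14591 + 20543}{-10744 + 8383} = \frac{4 \left(-14 - -154\right)}{-11 - 154} + \frac{14591 + 20543}{-10744 + 8383} = \frac{4 \left(-14 + 154\right)}{-165} + \frac{35134}{-2361} = 4 \left(- \frac{1}{165}\right) 140 + 35134 \left(- \frac{1}{2361}\right) = - \frac{112}{33} - \frac{35134}{2361} = - \frac{158206}{8657}$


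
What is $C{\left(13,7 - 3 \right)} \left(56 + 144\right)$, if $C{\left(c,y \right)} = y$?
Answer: $800$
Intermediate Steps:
$C{\left(13,7 - 3 \right)} \left(56 + 144\right) = \left(7 - 3\right) \left(56 + 144\right) = \left(7 - 3\right) 200 = 4 \cdot 200 = 800$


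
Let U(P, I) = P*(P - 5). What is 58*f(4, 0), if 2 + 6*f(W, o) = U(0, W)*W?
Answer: -58/3 ≈ -19.333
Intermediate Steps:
U(P, I) = P*(-5 + P)
f(W, o) = -⅓ (f(W, o) = -⅓ + ((0*(-5 + 0))*W)/6 = -⅓ + ((0*(-5))*W)/6 = -⅓ + (0*W)/6 = -⅓ + (⅙)*0 = -⅓ + 0 = -⅓)
58*f(4, 0) = 58*(-⅓) = -58/3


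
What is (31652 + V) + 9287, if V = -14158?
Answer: 26781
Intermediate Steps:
(31652 + V) + 9287 = (31652 - 14158) + 9287 = 17494 + 9287 = 26781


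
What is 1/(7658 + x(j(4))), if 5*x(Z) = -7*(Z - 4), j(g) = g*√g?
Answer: 5/38262 ≈ 0.00013068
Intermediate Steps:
j(g) = g^(3/2)
x(Z) = 28/5 - 7*Z/5 (x(Z) = (-7*(Z - 4))/5 = (-7*(-4 + Z))/5 = (28 - 7*Z)/5 = 28/5 - 7*Z/5)
1/(7658 + x(j(4))) = 1/(7658 + (28/5 - 7*4^(3/2)/5)) = 1/(7658 + (28/5 - 7/5*8)) = 1/(7658 + (28/5 - 56/5)) = 1/(7658 - 28/5) = 1/(38262/5) = 5/38262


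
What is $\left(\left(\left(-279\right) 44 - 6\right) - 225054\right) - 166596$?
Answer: $-403932$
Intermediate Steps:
$\left(\left(\left(-279\right) 44 - 6\right) - 225054\right) - 166596 = \left(\left(-12276 - 6\right) - 225054\right) - 166596 = \left(-12282 - 225054\right) - 166596 = -237336 - 166596 = -403932$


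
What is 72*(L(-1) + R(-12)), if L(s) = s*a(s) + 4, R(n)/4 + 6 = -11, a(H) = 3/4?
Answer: -4662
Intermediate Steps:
a(H) = ¾ (a(H) = 3*(¼) = ¾)
R(n) = -68 (R(n) = -24 + 4*(-11) = -24 - 44 = -68)
L(s) = 4 + 3*s/4 (L(s) = s*(¾) + 4 = 3*s/4 + 4 = 4 + 3*s/4)
72*(L(-1) + R(-12)) = 72*((4 + (¾)*(-1)) - 68) = 72*((4 - ¾) - 68) = 72*(13/4 - 68) = 72*(-259/4) = -4662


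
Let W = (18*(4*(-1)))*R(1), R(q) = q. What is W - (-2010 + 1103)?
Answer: 835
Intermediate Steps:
W = -72 (W = (18*(4*(-1)))*1 = (18*(-4))*1 = -72*1 = -72)
W - (-2010 + 1103) = -72 - (-2010 + 1103) = -72 - 1*(-907) = -72 + 907 = 835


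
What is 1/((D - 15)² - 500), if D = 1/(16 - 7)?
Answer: -81/22544 ≈ -0.0035930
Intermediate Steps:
D = ⅑ (D = 1/9 = ⅑ ≈ 0.11111)
1/((D - 15)² - 500) = 1/((⅑ - 15)² - 500) = 1/((-134/9)² - 500) = 1/(17956/81 - 500) = 1/(-22544/81) = -81/22544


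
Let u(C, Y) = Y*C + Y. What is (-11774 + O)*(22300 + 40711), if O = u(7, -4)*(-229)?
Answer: -280146906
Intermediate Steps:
u(C, Y) = Y + C*Y (u(C, Y) = C*Y + Y = Y + C*Y)
O = 7328 (O = -4*(1 + 7)*(-229) = -4*8*(-229) = -32*(-229) = 7328)
(-11774 + O)*(22300 + 40711) = (-11774 + 7328)*(22300 + 40711) = -4446*63011 = -280146906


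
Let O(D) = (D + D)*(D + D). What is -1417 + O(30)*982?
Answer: 3533783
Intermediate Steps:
O(D) = 4*D² (O(D) = (2*D)*(2*D) = 4*D²)
-1417 + O(30)*982 = -1417 + (4*30²)*982 = -1417 + (4*900)*982 = -1417 + 3600*982 = -1417 + 3535200 = 3533783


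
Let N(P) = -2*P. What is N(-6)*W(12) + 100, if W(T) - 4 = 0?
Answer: 148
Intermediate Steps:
W(T) = 4 (W(T) = 4 + 0 = 4)
N(-6)*W(12) + 100 = -2*(-6)*4 + 100 = 12*4 + 100 = 48 + 100 = 148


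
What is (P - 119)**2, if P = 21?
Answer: 9604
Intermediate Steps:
(P - 119)**2 = (21 - 119)**2 = (-98)**2 = 9604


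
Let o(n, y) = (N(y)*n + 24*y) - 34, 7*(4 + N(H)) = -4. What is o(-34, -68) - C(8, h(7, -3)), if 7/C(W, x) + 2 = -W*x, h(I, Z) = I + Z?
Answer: -359467/238 ≈ -1510.4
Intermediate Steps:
N(H) = -32/7 (N(H) = -4 + (⅐)*(-4) = -4 - 4/7 = -32/7)
o(n, y) = -34 + 24*y - 32*n/7 (o(n, y) = (-32*n/7 + 24*y) - 34 = (24*y - 32*n/7) - 34 = -34 + 24*y - 32*n/7)
C(W, x) = 7/(-2 - W*x)
o(-34, -68) - C(8, h(7, -3)) = (-34 + 24*(-68) - 32/7*(-34)) - (-7)/(2 + 8*(7 - 3)) = (-34 - 1632 + 1088/7) - (-7)/(2 + 8*4) = -10574/7 - (-7)/(2 + 32) = -10574/7 - (-7)/34 = -10574/7 - 1*(-7/34) = -10574/7 + 7/34 = -359467/238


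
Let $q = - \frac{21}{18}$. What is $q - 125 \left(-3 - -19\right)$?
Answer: $- \frac{12007}{6} \approx -2001.2$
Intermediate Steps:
$q = - \frac{7}{6}$ ($q = \left(-21\right) \frac{1}{18} = - \frac{7}{6} \approx -1.1667$)
$q - 125 \left(-3 - -19\right) = - \frac{7}{6} - 125 \left(-3 - -19\right) = - \frac{7}{6} - 125 \left(-3 + 19\right) = - \frac{7}{6} - 2000 = - \frac{12007}{6}$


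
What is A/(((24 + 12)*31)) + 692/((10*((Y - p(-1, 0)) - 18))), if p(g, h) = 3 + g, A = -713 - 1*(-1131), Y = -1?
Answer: -57041/19530 ≈ -2.9207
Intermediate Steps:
A = 418 (A = -713 + 1131 = 418)
A/(((24 + 12)*31)) + 692/((10*((Y - p(-1, 0)) - 18))) = 418/(((24 + 12)*31)) + 692/((10*((-1 - (3 - 1)) - 18))) = 418/((36*31)) + 692/((10*((-1 - 1*2) - 18))) = 418/1116 + 692/((10*((-1 - 2) - 18))) = 418*(1/1116) + 692/((10*(-3 - 18))) = 209/558 + 692/((10*(-21))) = 209/558 + 692/(-210) = 209/558 + 692*(-1/210) = 209/558 - 346/105 = -57041/19530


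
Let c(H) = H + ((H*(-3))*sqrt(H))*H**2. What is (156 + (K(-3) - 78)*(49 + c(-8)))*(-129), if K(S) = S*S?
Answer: 344817 + 27343872*I*sqrt(2) ≈ 3.4482e+5 + 3.867e+7*I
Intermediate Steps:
K(S) = S**2
c(H) = H - 3*H**(7/2) (c(H) = H + ((-3*H)*sqrt(H))*H**2 = H + (-3*H**(3/2))*H**2 = H - 3*H**(7/2))
(156 + (K(-3) - 78)*(49 + c(-8)))*(-129) = (156 + ((-3)**2 - 78)*(49 + (-8 - (-3072)*I*sqrt(2))))*(-129) = (156 + (9 - 78)*(49 + (-8 - (-3072)*I*sqrt(2))))*(-129) = (156 - 69*(49 + (-8 + 3072*I*sqrt(2))))*(-129) = (156 - 69*(41 + 3072*I*sqrt(2)))*(-129) = (156 + (-2829 - 211968*I*sqrt(2)))*(-129) = (-2673 - 211968*I*sqrt(2))*(-129) = 344817 + 27343872*I*sqrt(2)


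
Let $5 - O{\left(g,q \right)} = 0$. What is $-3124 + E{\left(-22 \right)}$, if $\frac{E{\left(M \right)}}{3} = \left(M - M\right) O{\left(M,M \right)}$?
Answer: $-3124$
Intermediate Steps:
$O{\left(g,q \right)} = 5$ ($O{\left(g,q \right)} = 5 - 0 = 5 + 0 = 5$)
$E{\left(M \right)} = 0$ ($E{\left(M \right)} = 3 \left(M - M\right) 5 = 3 \cdot 0 \cdot 5 = 3 \cdot 0 = 0$)
$-3124 + E{\left(-22 \right)} = -3124 + 0 = -3124$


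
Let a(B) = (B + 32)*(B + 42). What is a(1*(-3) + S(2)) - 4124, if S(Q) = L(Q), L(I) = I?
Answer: -2853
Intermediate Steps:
S(Q) = Q
a(B) = (32 + B)*(42 + B)
a(1*(-3) + S(2)) - 4124 = (1344 + (1*(-3) + 2)² + 74*(1*(-3) + 2)) - 4124 = (1344 + (-3 + 2)² + 74*(-3 + 2)) - 4124 = (1344 + (-1)² + 74*(-1)) - 4124 = (1344 + 1 - 74) - 4124 = 1271 - 4124 = -2853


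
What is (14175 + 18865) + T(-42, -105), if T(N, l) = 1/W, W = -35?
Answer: 1156399/35 ≈ 33040.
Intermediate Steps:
T(N, l) = -1/35 (T(N, l) = 1/(-35) = -1/35)
(14175 + 18865) + T(-42, -105) = (14175 + 18865) - 1/35 = 33040 - 1/35 = 1156399/35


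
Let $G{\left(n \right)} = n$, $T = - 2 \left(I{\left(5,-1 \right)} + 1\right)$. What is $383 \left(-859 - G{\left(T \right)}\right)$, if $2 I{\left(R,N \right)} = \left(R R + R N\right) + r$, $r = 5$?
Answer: $-318656$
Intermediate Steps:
$I{\left(R,N \right)} = \frac{5}{2} + \frac{R^{2}}{2} + \frac{N R}{2}$ ($I{\left(R,N \right)} = \frac{\left(R R + R N\right) + 5}{2} = \frac{\left(R^{2} + N R\right) + 5}{2} = \frac{5 + R^{2} + N R}{2} = \frac{5}{2} + \frac{R^{2}}{2} + \frac{N R}{2}$)
$T = -27$ ($T = - 2 \left(\left(\frac{5}{2} + \frac{5^{2}}{2} + \frac{1}{2} \left(-1\right) 5\right) + 1\right) = - 2 \left(\left(\frac{5}{2} + \frac{1}{2} \cdot 25 - \frac{5}{2}\right) + 1\right) = - 2 \left(\left(\frac{5}{2} + \frac{25}{2} - \frac{5}{2}\right) + 1\right) = - 2 \left(\frac{25}{2} + 1\right) = \left(-2\right) \frac{27}{2} = -27$)
$383 \left(-859 - G{\left(T \right)}\right) = 383 \left(-859 - -27\right) = 383 \left(-859 + 27\right) = 383 \left(-832\right) = -318656$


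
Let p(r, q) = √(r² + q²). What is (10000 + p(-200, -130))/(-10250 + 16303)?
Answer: 10000/6053 + 10*√569/6053 ≈ 1.6915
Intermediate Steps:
p(r, q) = √(q² + r²)
(10000 + p(-200, -130))/(-10250 + 16303) = (10000 + √((-130)² + (-200)²))/(-10250 + 16303) = (10000 + √(16900 + 40000))/6053 = (10000 + √56900)*(1/6053) = (10000 + 10*√569)*(1/6053) = 10000/6053 + 10*√569/6053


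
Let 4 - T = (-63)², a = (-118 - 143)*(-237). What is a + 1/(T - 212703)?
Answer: 13402432475/216668 ≈ 61857.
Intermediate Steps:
a = 61857 (a = -261*(-237) = 61857)
T = -3965 (T = 4 - 1*(-63)² = 4 - 1*3969 = 4 - 3969 = -3965)
a + 1/(T - 212703) = 61857 + 1/(-3965 - 212703) = 61857 + 1/(-216668) = 61857 - 1/216668 = 13402432475/216668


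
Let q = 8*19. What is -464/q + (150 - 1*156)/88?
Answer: -2609/836 ≈ -3.1208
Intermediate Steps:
q = 152
-464/q + (150 - 1*156)/88 = -464/152 + (150 - 1*156)/88 = -464*1/152 + (150 - 156)*(1/88) = -58/19 - 6*1/88 = -58/19 - 3/44 = -2609/836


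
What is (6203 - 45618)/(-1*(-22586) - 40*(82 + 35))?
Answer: -39415/17906 ≈ -2.2012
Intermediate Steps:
(6203 - 45618)/(-1*(-22586) - 40*(82 + 35)) = -39415/(22586 - 40*117) = -39415/(22586 - 4680) = -39415/17906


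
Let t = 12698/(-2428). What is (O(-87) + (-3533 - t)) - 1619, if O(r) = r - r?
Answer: -6248179/1214 ≈ -5146.8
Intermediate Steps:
O(r) = 0
t = -6349/1214 (t = 12698*(-1/2428) = -6349/1214 ≈ -5.2298)
(O(-87) + (-3533 - t)) - 1619 = (0 + (-3533 - 1*(-6349/1214))) - 1619 = (0 + (-3533 + 6349/1214)) - 1619 = (0 - 4282713/1214) - 1619 = -4282713/1214 - 1619 = -6248179/1214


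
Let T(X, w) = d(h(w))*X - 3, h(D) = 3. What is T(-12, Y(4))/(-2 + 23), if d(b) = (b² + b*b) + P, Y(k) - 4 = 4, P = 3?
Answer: -85/7 ≈ -12.143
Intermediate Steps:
Y(k) = 8 (Y(k) = 4 + 4 = 8)
d(b) = 3 + 2*b² (d(b) = (b² + b*b) + 3 = (b² + b²) + 3 = 2*b² + 3 = 3 + 2*b²)
T(X, w) = -3 + 21*X (T(X, w) = (3 + 2*3²)*X - 3 = (3 + 2*9)*X - 3 = (3 + 18)*X - 3 = 21*X - 3 = -3 + 21*X)
T(-12, Y(4))/(-2 + 23) = (-3 + 21*(-12))/(-2 + 23) = (-3 - 252)/21 = -255*1/21 = -85/7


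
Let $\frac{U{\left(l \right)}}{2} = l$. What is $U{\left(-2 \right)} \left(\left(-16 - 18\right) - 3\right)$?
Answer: $148$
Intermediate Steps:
$U{\left(l \right)} = 2 l$
$U{\left(-2 \right)} \left(\left(-16 - 18\right) - 3\right) = 2 \left(-2\right) \left(\left(-16 - 18\right) - 3\right) = - 4 \left(\left(-16 - 18\right) - 3\right) = - 4 \left(-34 - 3\right) = \left(-4\right) \left(-37\right) = 148$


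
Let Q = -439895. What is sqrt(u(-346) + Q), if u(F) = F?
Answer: I*sqrt(440241) ≈ 663.51*I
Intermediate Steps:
sqrt(u(-346) + Q) = sqrt(-346 - 439895) = sqrt(-440241) = I*sqrt(440241)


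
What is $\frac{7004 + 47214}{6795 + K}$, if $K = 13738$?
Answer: $\frac{54218}{20533} \approx 2.6405$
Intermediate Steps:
$\frac{7004 + 47214}{6795 + K} = \frac{7004 + 47214}{6795 + 13738} = \frac{54218}{20533}$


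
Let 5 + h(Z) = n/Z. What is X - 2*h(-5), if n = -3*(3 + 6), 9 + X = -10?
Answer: -99/5 ≈ -19.800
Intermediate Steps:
X = -19 (X = -9 - 10 = -19)
n = -27 (n = -3*9 = -27)
h(Z) = -5 - 27/Z
X - 2*h(-5) = -19 - 2*(-5 - 27/(-5)) = -19 - 2*(-5 - 27*(-⅕)) = -19 - 2*(-5 + 27/5) = -19 - 2*⅖ = -19 - ⅘ = -99/5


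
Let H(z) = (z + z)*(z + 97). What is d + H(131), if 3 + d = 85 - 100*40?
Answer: 55818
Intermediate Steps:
H(z) = 2*z*(97 + z) (H(z) = (2*z)*(97 + z) = 2*z*(97 + z))
d = -3918 (d = -3 + (85 - 100*40) = -3 + (85 - 4000) = -3 - 3915 = -3918)
d + H(131) = -3918 + 2*131*(97 + 131) = -3918 + 2*131*228 = -3918 + 59736 = 55818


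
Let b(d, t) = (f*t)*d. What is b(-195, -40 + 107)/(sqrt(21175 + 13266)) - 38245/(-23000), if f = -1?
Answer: 7649/4600 + 13065*sqrt(34441)/34441 ≈ 72.063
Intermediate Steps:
b(d, t) = -d*t (b(d, t) = (-t)*d = -d*t)
b(-195, -40 + 107)/(sqrt(21175 + 13266)) - 38245/(-23000) = (-1*(-195)*(-40 + 107))/(sqrt(21175 + 13266)) - 38245/(-23000) = (-1*(-195)*67)/(sqrt(34441)) - 38245*(-1/23000) = 13065*(sqrt(34441)/34441) + 7649/4600 = 13065*sqrt(34441)/34441 + 7649/4600 = 7649/4600 + 13065*sqrt(34441)/34441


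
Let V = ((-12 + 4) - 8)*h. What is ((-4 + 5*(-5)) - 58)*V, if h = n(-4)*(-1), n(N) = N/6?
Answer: 928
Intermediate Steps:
n(N) = N/6 (n(N) = N*(1/6) = N/6)
h = 2/3 (h = ((1/6)*(-4))*(-1) = -2/3*(-1) = 2/3 ≈ 0.66667)
V = -32/3 (V = ((-12 + 4) - 8)*(2/3) = (-8 - 8)*(2/3) = -16*2/3 = -32/3 ≈ -10.667)
((-4 + 5*(-5)) - 58)*V = ((-4 + 5*(-5)) - 58)*(-32/3) = ((-4 - 25) - 58)*(-32/3) = (-29 - 58)*(-32/3) = -87*(-32/3) = 928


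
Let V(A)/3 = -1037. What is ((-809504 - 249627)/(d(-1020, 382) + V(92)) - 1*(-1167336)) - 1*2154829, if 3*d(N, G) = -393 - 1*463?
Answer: -10058388784/10189 ≈ -9.8718e+5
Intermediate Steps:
V(A) = -3111 (V(A) = 3*(-1037) = -3111)
d(N, G) = -856/3 (d(N, G) = (-393 - 1*463)/3 = (-393 - 463)/3 = (1/3)*(-856) = -856/3)
((-809504 - 249627)/(d(-1020, 382) + V(92)) - 1*(-1167336)) - 1*2154829 = ((-809504 - 249627)/(-856/3 - 3111) - 1*(-1167336)) - 1*2154829 = (-1059131/(-10189/3) + 1167336) - 2154829 = (-1059131*(-3/10189) + 1167336) - 2154829 = (3177393/10189 + 1167336) - 2154829 = 11897163897/10189 - 2154829 = -10058388784/10189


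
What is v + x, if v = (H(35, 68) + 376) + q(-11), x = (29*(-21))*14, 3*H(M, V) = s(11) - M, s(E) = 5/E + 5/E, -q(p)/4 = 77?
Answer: -93163/11 ≈ -8469.4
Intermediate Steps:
q(p) = -308 (q(p) = -4*77 = -308)
s(E) = 10/E
H(M, V) = 10/33 - M/3 (H(M, V) = (10/11 - M)/3 = 10/33 - M/3)
x = -8526 (x = -609*14 = -8526)
v = 623/11 (v = ((10/33 - 1/3*35) + 376) - 308 = ((10/33 - 35/3) + 376) - 308 = (-125/11 + 376) - 308 = 4011/11 - 308 = 623/11 ≈ 56.636)
v + x = 623/11 - 8526 = -93163/11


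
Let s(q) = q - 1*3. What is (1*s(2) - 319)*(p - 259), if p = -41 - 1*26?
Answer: 104320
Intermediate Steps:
s(q) = -3 + q (s(q) = q - 3 = -3 + q)
p = -67 (p = -41 - 26 = -67)
(1*s(2) - 319)*(p - 259) = (1*(-3 + 2) - 319)*(-67 - 259) = (1*(-1) - 319)*(-326) = (-1 - 319)*(-326) = -320*(-326) = 104320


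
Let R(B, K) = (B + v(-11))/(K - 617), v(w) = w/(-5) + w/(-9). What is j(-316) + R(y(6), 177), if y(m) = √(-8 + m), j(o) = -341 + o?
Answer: -591307/900 - I*√2/440 ≈ -657.01 - 0.0032141*I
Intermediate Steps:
v(w) = -14*w/45 (v(w) = w*(-⅕) + w*(-⅑) = -w/5 - w/9 = -14*w/45)
R(B, K) = (154/45 + B)/(-617 + K) (R(B, K) = (B - 14/45*(-11))/(K - 617) = (B + 154/45)/(-617 + K) = (154/45 + B)/(-617 + K))
j(-316) + R(y(6), 177) = (-341 - 316) + (154/45 + √(-8 + 6))/(-617 + 177) = -657 + (154/45 + √(-2))/(-440) = -657 - (154/45 + I*√2)/440 = -657 + (-7/900 - I*√2/440) = -591307/900 - I*√2/440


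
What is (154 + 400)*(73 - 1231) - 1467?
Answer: -642999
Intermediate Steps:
(154 + 400)*(73 - 1231) - 1467 = 554*(-1158) - 1467 = -641532 - 1467 = -642999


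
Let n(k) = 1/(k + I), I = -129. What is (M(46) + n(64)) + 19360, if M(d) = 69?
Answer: 1262884/65 ≈ 19429.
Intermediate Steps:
n(k) = 1/(-129 + k) (n(k) = 1/(k - 129) = 1/(-129 + k))
(M(46) + n(64)) + 19360 = (69 + 1/(-129 + 64)) + 19360 = (69 + 1/(-65)) + 19360 = (69 - 1/65) + 19360 = 4484/65 + 19360 = 1262884/65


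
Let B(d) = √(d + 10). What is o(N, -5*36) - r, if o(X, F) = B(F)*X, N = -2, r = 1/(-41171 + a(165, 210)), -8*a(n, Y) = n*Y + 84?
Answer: 4/182051 - 2*I*√170 ≈ 2.1972e-5 - 26.077*I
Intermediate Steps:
a(n, Y) = -21/2 - Y*n/8 (a(n, Y) = -(n*Y + 84)/8 = -(Y*n + 84)/8 = -(84 + Y*n)/8 = -21/2 - Y*n/8)
r = -4/182051 (r = 1/(-41171 + (-21/2 - ⅛*210*165)) = 1/(-41171 + (-21/2 - 17325/4)) = 1/(-41171 - 17367/4) = 1/(-182051/4) = -4/182051 ≈ -2.1972e-5)
B(d) = √(10 + d)
o(X, F) = X*√(10 + F) (o(X, F) = √(10 + F)*X = X*√(10 + F))
o(N, -5*36) - r = -2*√(10 - 5*36) - 1*(-4/182051) = -2*√(10 - 180) + 4/182051 = -2*I*√170 + 4/182051 = 4/182051 - 2*I*√170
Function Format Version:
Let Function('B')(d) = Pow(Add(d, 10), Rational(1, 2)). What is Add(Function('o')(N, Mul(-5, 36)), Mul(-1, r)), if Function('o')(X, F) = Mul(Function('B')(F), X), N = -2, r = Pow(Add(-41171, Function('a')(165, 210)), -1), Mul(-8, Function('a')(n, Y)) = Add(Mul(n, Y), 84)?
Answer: Add(Rational(4, 182051), Mul(-2, I, Pow(170, Rational(1, 2)))) ≈ Add(2.1972e-5, Mul(-26.077, I))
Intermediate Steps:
Function('a')(n, Y) = Add(Rational(-21, 2), Mul(Rational(-1, 8), Y, n)) (Function('a')(n, Y) = Mul(Rational(-1, 8), Add(Mul(n, Y), 84)) = Mul(Rational(-1, 8), Add(Mul(Y, n), 84)) = Mul(Rational(-1, 8), Add(84, Mul(Y, n))) = Add(Rational(-21, 2), Mul(Rational(-1, 8), Y, n)))
r = Rational(-4, 182051) (r = Pow(Add(-41171, Add(Rational(-21, 2), Mul(Rational(-1, 8), 210, 165))), -1) = Pow(Add(-41171, Add(Rational(-21, 2), Rational(-17325, 4))), -1) = Pow(Add(-41171, Rational(-17367, 4)), -1) = Pow(Rational(-182051, 4), -1) = Rational(-4, 182051) ≈ -2.1972e-5)
Function('B')(d) = Pow(Add(10, d), Rational(1, 2))
Function('o')(X, F) = Mul(X, Pow(Add(10, F), Rational(1, 2))) (Function('o')(X, F) = Mul(Pow(Add(10, F), Rational(1, 2)), X) = Mul(X, Pow(Add(10, F), Rational(1, 2))))
Add(Function('o')(N, Mul(-5, 36)), Mul(-1, r)) = Add(Mul(-2, Pow(Add(10, Mul(-5, 36)), Rational(1, 2))), Mul(-1, Rational(-4, 182051))) = Add(Mul(-2, Pow(Add(10, -180), Rational(1, 2))), Rational(4, 182051)) = Add(Mul(-2, Pow(-170, Rational(1, 2))), Rational(4, 182051)) = Add(Mul(-2, Mul(I, Pow(170, Rational(1, 2)))), Rational(4, 182051)) = Add(Mul(-2, I, Pow(170, Rational(1, 2))), Rational(4, 182051)) = Add(Rational(4, 182051), Mul(-2, I, Pow(170, Rational(1, 2))))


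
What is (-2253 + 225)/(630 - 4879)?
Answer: 2028/4249 ≈ 0.47729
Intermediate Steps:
(-2253 + 225)/(630 - 4879) = -2028/(-4249) = -2028*(-1/4249) = 2028/4249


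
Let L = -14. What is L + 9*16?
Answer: 130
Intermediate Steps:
L + 9*16 = -14 + 9*16 = -14 + 144 = 130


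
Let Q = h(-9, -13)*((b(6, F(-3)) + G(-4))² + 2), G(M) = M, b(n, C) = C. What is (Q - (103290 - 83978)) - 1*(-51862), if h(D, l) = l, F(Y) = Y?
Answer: 31887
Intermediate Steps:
Q = -663 (Q = -13*((-3 - 4)² + 2) = -13*((-7)² + 2) = -13*(49 + 2) = -13*51 = -663)
(Q - (103290 - 83978)) - 1*(-51862) = (-663 - (103290 - 83978)) - 1*(-51862) = (-663 - 1*19312) + 51862 = (-663 - 19312) + 51862 = -19975 + 51862 = 31887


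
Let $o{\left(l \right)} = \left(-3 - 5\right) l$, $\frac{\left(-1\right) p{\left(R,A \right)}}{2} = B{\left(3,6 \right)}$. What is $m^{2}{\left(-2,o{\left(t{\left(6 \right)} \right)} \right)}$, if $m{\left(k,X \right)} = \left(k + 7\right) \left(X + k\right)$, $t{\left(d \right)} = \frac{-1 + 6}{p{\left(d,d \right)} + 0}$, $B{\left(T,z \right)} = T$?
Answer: $\frac{4900}{9} \approx 544.44$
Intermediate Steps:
$p{\left(R,A \right)} = -6$ ($p{\left(R,A \right)} = \left(-2\right) 3 = -6$)
$t{\left(d \right)} = - \frac{5}{6}$ ($t{\left(d \right)} = \frac{-1 + 6}{-6 + 0} = \frac{5}{-6} = 5 \left(- \frac{1}{6}\right) = - \frac{5}{6}$)
$o{\left(l \right)} = - 8 l$
$m{\left(k,X \right)} = \left(7 + k\right) \left(X + k\right)$
$m^{2}{\left(-2,o{\left(t{\left(6 \right)} \right)} \right)} = \left(\left(-2\right)^{2} + 7 \left(\left(-8\right) \left(- \frac{5}{6}\right)\right) + 7 \left(-2\right) + \left(-8\right) \left(- \frac{5}{6}\right) \left(-2\right)\right)^{2} = \left(4 + 7 \cdot \frac{20}{3} - 14 + \frac{20}{3} \left(-2\right)\right)^{2} = \left(4 + \frac{140}{3} - 14 - \frac{40}{3}\right)^{2} = \left(\frac{70}{3}\right)^{2} = \frac{4900}{9}$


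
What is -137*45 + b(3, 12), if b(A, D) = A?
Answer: -6162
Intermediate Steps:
-137*45 + b(3, 12) = -137*45 + 3 = -6165 + 3 = -6162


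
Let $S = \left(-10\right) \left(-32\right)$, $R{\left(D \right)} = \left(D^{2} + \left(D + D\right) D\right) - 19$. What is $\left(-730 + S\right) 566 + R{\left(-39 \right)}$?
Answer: $-227516$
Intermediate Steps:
$R{\left(D \right)} = -19 + 3 D^{2}$ ($R{\left(D \right)} = \left(D^{2} + 2 D D\right) - 19 = \left(D^{2} + 2 D^{2}\right) - 19 = 3 D^{2} - 19 = -19 + 3 D^{2}$)
$S = 320$
$\left(-730 + S\right) 566 + R{\left(-39 \right)} = \left(-730 + 320\right) 566 - \left(19 - 3 \left(-39\right)^{2}\right) = \left(-410\right) 566 + \left(-19 + 3 \cdot 1521\right) = -232060 + \left(-19 + 4563\right) = -232060 + 4544 = -227516$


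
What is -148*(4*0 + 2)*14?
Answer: -4144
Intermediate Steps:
-148*(4*0 + 2)*14 = -148*(0 + 2)*14 = -148*2*14 = -37*8*14 = -296*14 = -4144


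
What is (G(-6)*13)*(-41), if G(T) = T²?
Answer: -19188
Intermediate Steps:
(G(-6)*13)*(-41) = ((-6)²*13)*(-41) = (36*13)*(-41) = 468*(-41) = -19188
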